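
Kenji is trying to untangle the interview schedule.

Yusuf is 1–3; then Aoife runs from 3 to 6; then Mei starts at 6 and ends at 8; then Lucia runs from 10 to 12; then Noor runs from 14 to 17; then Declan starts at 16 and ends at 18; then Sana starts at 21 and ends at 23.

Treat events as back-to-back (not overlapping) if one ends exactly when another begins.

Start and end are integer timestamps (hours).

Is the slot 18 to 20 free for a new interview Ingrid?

Yusuf: ends 3 at or before Ingrid starts 18 → clear.
Aoife: ends 6 at or before Ingrid starts 18 → clear.
Mei: ends 8 at or before Ingrid starts 18 → clear.
Lucia: ends 12 at or before Ingrid starts 18 → clear.
Noor: ends 17 at or before Ingrid starts 18 → clear.
Declan: ends 18 at or before Ingrid starts 18 → clear.
Sana: starts 21 at or after Ingrid ends 20 → clear.

Yes — the slot is free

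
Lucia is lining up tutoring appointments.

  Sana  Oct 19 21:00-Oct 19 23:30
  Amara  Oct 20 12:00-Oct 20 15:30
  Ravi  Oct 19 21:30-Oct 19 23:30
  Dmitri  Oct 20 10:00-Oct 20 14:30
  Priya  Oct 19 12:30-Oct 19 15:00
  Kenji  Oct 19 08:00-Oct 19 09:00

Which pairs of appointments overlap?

Sorted by start: Kenji, Priya, Sana, Ravi, Dmitri, Amara.
Priya starts after Kenji ends; Kenji is clear from here.
Sana starts after Priya ends; Priya is clear from here.
Ravi starts before Sana ends → Sana and Ravi overlap.
Dmitri starts after Sana ends; Sana is clear from here.
Dmitri starts after Ravi ends; Ravi is clear from here.
Amara starts before Dmitri ends → Dmitri and Amara overlap.

Amara & Dmitri, Ravi & Sana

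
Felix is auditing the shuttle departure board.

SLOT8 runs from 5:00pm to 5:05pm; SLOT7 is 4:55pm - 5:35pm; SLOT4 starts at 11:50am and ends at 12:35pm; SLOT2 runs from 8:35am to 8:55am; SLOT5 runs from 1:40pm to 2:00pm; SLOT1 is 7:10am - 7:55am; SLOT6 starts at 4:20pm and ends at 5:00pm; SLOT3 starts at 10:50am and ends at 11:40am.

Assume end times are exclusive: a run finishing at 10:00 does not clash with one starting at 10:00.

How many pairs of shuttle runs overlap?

Sorted by start: SLOT1, SLOT2, SLOT3, SLOT4, SLOT5, SLOT6, SLOT7, SLOT8.
SLOT2 starts after SLOT1 ends, so nothing later overlaps SLOT1 either.
SLOT3 starts after SLOT2 ends, so nothing later overlaps SLOT2 either.
SLOT4 starts after SLOT3 ends, so nothing later overlaps SLOT3 either.
SLOT5 starts after SLOT4 ends, so nothing later overlaps SLOT4 either.
SLOT6 starts after SLOT5 ends, so nothing later overlaps SLOT5 either.
SLOT7 starts before SLOT6 ends → SLOT6 and SLOT7 overlap.
SLOT8 starts exactly when SLOT6 ends (back-to-back, no overlap).
SLOT8 starts before SLOT7 ends → SLOT7 and SLOT8 overlap.
Overlapping pairs: SLOT6 & SLOT7, SLOT7 & SLOT8 — 2 in total.

2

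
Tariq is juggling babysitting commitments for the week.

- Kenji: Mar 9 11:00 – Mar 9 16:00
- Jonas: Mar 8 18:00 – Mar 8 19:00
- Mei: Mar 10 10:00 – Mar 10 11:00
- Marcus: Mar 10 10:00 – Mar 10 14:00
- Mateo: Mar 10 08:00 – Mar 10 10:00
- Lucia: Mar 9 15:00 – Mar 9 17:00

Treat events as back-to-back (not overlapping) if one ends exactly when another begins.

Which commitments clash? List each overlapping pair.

Kenji & Lucia, Marcus & Mei

Sorted by start: Jonas, Kenji, Lucia, Mateo, Mei, Marcus.
Kenji starts after Jonas ends; Jonas is clear from here.
Lucia starts before Kenji ends → Kenji and Lucia overlap.
Mateo starts after Kenji ends; Kenji is clear from here.
Mateo starts after Lucia ends; Lucia is clear from here.
Mei starts exactly when Mateo ends (back-to-back, no overlap); Mateo is clear from here.
Marcus starts before Mei ends → Mei and Marcus overlap.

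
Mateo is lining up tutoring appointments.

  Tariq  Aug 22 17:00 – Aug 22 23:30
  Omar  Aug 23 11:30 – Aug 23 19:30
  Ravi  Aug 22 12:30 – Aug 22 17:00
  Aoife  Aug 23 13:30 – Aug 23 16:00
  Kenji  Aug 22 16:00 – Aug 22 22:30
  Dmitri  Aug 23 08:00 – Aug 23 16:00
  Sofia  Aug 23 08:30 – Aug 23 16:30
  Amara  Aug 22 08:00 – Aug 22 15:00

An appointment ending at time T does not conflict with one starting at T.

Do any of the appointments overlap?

Yes

Sorted by start: Amara, Ravi, Kenji, Tariq, Dmitri, Sofia, Omar, Aoife.
Ravi starts before Amara ends → Amara and Ravi overlap.
That's a conflict, so the schedule is not conflict-free.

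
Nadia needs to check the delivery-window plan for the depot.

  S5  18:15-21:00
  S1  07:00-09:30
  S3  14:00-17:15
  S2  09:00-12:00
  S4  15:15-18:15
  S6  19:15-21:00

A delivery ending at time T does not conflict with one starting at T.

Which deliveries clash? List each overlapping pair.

S1 & S2, S3 & S4, S5 & S6

Sorted by start: S1, S2, S3, S4, S5, S6.
S2 starts before S1 ends → S1 and S2 overlap.
S3 starts after S1 ends; S1 is clear from here.
S3 starts after S2 ends; S2 is clear from here.
S4 starts before S3 ends → S3 and S4 overlap.
S5 starts after S3 ends; S3 is clear from here.
S5 starts exactly when S4 ends (back-to-back, no overlap); S4 is clear from here.
S6 starts before S5 ends → S5 and S6 overlap.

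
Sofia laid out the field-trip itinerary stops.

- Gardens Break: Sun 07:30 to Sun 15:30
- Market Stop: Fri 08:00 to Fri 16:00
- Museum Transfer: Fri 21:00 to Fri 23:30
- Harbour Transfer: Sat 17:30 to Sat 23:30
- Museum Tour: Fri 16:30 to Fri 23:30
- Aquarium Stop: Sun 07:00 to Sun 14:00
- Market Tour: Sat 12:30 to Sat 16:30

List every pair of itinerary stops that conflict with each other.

Sorted by start: Market Stop, Museum Tour, Museum Transfer, Market Tour, Harbour Transfer, Aquarium Stop, Gardens Break.
Museum Tour starts after Market Stop ends — done with Market Stop.
Museum Transfer starts before Museum Tour ends → Museum Tour and Museum Transfer overlap.
Market Tour starts after Museum Tour ends — done with Museum Tour.
Market Tour starts after Museum Transfer ends — done with Museum Transfer.
Harbour Transfer starts after Market Tour ends — done with Market Tour.
Aquarium Stop starts after Harbour Transfer ends — done with Harbour Transfer.
Gardens Break starts before Aquarium Stop ends → Aquarium Stop and Gardens Break overlap.

Aquarium Stop & Gardens Break, Museum Tour & Museum Transfer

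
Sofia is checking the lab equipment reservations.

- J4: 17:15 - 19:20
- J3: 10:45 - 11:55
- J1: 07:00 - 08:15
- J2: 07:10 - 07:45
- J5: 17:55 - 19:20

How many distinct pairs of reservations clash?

Sorted by start: J1, J2, J3, J4, J5.
J2 starts before J1 ends → J1 and J2 overlap.
J3 starts after J1 ends, so J1 has no further overlaps.
J3 starts after J2 ends, so J2 has no further overlaps.
J4 starts after J3 ends, so J3 has no further overlaps.
J5 starts before J4 ends → J4 and J5 overlap.
Overlapping pairs: J1 & J2, J4 & J5 — 2 in total.

2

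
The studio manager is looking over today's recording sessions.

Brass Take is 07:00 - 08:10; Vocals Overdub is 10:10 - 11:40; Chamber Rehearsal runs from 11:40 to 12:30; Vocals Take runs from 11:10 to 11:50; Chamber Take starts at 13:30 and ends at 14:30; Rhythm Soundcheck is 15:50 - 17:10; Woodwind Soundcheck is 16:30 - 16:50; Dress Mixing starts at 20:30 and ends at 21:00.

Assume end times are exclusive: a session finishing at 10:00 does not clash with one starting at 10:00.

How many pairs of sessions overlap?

3

Sorted by start: Brass Take, Vocals Overdub, Vocals Take, Chamber Rehearsal, Chamber Take, Rhythm Soundcheck, Woodwind Soundcheck, Dress Mixing.
Vocals Overdub starts after Brass Take ends, so Brass Take has no further overlaps.
Vocals Take starts before Vocals Overdub ends → Vocals Overdub and Vocals Take overlap.
Chamber Rehearsal starts exactly when Vocals Overdub ends (back-to-back, no overlap), so Vocals Overdub has no further overlaps.
Chamber Rehearsal starts before Vocals Take ends → Vocals Take and Chamber Rehearsal overlap.
Chamber Take starts after Vocals Take ends, so Vocals Take has no further overlaps.
Chamber Take starts after Chamber Rehearsal ends, so Chamber Rehearsal has no further overlaps.
Rhythm Soundcheck starts after Chamber Take ends, so Chamber Take has no further overlaps.
Woodwind Soundcheck starts before Rhythm Soundcheck ends → Rhythm Soundcheck and Woodwind Soundcheck overlap.
Dress Mixing starts after Rhythm Soundcheck ends.
Dress Mixing starts after Woodwind Soundcheck ends.
Overlapping pairs: Chamber Rehearsal & Vocals Take, Rhythm Soundcheck & Woodwind Soundcheck, Vocals Overdub & Vocals Take — 3 in total.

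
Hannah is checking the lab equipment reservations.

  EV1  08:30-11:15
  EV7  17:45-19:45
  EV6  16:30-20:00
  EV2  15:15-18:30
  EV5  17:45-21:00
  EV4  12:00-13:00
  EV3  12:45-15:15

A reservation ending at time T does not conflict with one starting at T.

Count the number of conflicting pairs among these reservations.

Sorted by start: EV1, EV4, EV3, EV2, EV6, EV5, EV7.
EV4 starts after EV1 ends, so EV1 has no further overlaps.
EV3 starts before EV4 ends → EV4 and EV3 overlap.
EV2 starts after EV4 ends, so EV4 has no further overlaps.
EV2 starts exactly when EV3 ends (back-to-back, no overlap), so EV3 has no further overlaps.
EV6 starts before EV2 ends → EV2 and EV6 overlap.
EV5 starts before EV2 ends → EV2 and EV5 overlap.
EV7 starts before EV2 ends → EV2 and EV7 overlap.
EV5 starts before EV6 ends → EV6 and EV5 overlap.
EV7 starts before EV6 ends → EV6 and EV7 overlap.
EV7 starts before EV5 ends → EV5 and EV7 overlap.
Overlapping pairs: EV2 & EV5, EV2 & EV6, EV2 & EV7, EV3 & EV4, EV5 & EV6, EV5 & EV7, EV6 & EV7 — 7 in total.

7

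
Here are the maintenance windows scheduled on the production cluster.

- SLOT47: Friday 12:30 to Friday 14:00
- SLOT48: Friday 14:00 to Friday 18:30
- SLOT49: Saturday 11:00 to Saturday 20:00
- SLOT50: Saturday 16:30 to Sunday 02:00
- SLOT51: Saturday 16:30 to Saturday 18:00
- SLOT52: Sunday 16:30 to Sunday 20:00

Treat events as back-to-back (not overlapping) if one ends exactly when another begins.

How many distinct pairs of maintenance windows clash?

3

Sorted by start: SLOT47, SLOT48, SLOT49, SLOT50, SLOT51, SLOT52.
SLOT48 starts exactly when SLOT47 ends (back-to-back, no overlap), so SLOT47 has no further overlaps.
SLOT49 starts after SLOT48 ends, so SLOT48 has no further overlaps.
SLOT50 starts before SLOT49 ends → SLOT49 and SLOT50 overlap.
SLOT51 starts before SLOT49 ends → SLOT49 and SLOT51 overlap.
SLOT52 starts after SLOT49 ends.
SLOT51 starts before SLOT50 ends → SLOT50 and SLOT51 overlap.
SLOT52 starts after SLOT50 ends.
SLOT52 starts after SLOT51 ends.
Overlapping pairs: SLOT49 & SLOT50, SLOT49 & SLOT51, SLOT50 & SLOT51 — 3 in total.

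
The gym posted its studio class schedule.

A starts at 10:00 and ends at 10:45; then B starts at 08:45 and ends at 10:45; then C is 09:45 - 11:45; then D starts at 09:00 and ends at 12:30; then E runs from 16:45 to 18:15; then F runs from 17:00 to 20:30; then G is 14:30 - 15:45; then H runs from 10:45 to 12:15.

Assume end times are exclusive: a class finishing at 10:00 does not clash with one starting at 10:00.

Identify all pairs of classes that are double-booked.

A & B, A & C, A & D, B & C, B & D, C & D, C & H, D & H, E & F

Sorted by start: B, D, C, A, H, G, E, F.
D starts before B ends → B and D overlap.
C starts before B ends → B and C overlap.
A starts before B ends → B and A overlap.
H starts exactly when B ends (back-to-back, no overlap) — done with B.
C starts before D ends → D and C overlap.
A starts before D ends → D and A overlap.
H starts before D ends → D and H overlap.
G starts after D ends — done with D.
A starts before C ends → C and A overlap.
H starts before C ends → C and H overlap.
G starts after C ends — done with C.
H starts exactly when A ends (back-to-back, no overlap) — done with A.
G starts after H ends — done with H.
E starts after G ends — done with G.
F starts before E ends → E and F overlap.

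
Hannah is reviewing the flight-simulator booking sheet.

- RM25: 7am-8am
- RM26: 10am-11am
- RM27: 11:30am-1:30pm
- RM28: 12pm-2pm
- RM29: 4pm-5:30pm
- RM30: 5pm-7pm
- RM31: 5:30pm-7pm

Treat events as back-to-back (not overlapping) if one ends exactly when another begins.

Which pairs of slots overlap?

Sorted by start: RM25, RM26, RM27, RM28, RM29, RM30, RM31.
RM26 starts after RM25 ends — done with RM25.
RM27 starts after RM26 ends — done with RM26.
RM28 starts before RM27 ends → RM27 and RM28 overlap.
RM29 starts after RM27 ends — done with RM27.
RM29 starts after RM28 ends — done with RM28.
RM30 starts before RM29 ends → RM29 and RM30 overlap.
RM31 starts exactly when RM29 ends (back-to-back, no overlap).
RM31 starts before RM30 ends → RM30 and RM31 overlap.

RM27 & RM28, RM29 & RM30, RM30 & RM31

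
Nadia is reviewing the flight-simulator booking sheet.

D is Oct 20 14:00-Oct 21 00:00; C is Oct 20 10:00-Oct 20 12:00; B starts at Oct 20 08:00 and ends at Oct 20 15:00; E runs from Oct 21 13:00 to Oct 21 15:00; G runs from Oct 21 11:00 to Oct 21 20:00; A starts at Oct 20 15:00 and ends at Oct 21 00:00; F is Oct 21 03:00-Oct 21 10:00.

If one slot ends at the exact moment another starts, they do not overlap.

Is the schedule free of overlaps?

No

Two intervals overlap when each starts before the other ends.
Sorted by start: B, C, D, A, F, G, E.
C starts before B ends → B and C overlap.
That's a conflict, so the schedule is not conflict-free.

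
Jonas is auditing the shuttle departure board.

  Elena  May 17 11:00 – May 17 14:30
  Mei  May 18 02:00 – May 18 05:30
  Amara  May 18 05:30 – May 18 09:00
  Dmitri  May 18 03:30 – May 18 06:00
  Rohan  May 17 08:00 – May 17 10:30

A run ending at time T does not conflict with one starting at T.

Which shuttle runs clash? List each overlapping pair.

Check each pair: they overlap iff neither finishes before the other starts.
Sorted by start: Rohan, Elena, Mei, Dmitri, Amara.
Elena starts after Rohan ends, so nothing later overlaps Rohan either.
Mei starts after Elena ends, so nothing later overlaps Elena either.
Dmitri starts before Mei ends → Mei and Dmitri overlap.
Amara starts exactly when Mei ends (back-to-back, no overlap).
Amara starts before Dmitri ends → Dmitri and Amara overlap.

Amara & Dmitri, Dmitri & Mei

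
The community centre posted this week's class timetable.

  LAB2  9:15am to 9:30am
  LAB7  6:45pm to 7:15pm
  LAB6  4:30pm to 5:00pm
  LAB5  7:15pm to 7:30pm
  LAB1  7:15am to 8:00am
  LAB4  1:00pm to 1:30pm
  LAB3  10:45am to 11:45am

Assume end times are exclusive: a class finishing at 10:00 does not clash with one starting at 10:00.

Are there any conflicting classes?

Sorted by start: LAB1, LAB2, LAB3, LAB4, LAB6, LAB7, LAB5.
LAB2 starts after LAB1 ends, so nothing later overlaps LAB1 either.
LAB3 starts after LAB2 ends, so nothing later overlaps LAB2 either.
LAB4 starts after LAB3 ends, so nothing later overlaps LAB3 either.
LAB6 starts after LAB4 ends, so nothing later overlaps LAB4 either.
LAB7 starts after LAB6 ends, so nothing later overlaps LAB6 either.
LAB5 starts exactly when LAB7 ends (back-to-back, no overlap).
Every pair is clear; the schedule has no overlaps.

No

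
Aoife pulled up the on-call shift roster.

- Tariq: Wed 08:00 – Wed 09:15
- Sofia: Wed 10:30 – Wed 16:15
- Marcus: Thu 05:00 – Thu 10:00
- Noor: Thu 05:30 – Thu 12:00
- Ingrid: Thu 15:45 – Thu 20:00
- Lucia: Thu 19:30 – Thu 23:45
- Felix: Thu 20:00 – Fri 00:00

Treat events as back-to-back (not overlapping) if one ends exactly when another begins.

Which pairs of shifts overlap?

Felix & Lucia, Ingrid & Lucia, Marcus & Noor

Two intervals overlap when each starts before the other ends.
Sorted by start: Tariq, Sofia, Marcus, Noor, Ingrid, Lucia, Felix.
Sofia starts after Tariq ends, so nothing later overlaps Tariq either.
Marcus starts after Sofia ends, so nothing later overlaps Sofia either.
Noor starts before Marcus ends → Marcus and Noor overlap.
Ingrid starts after Marcus ends, so nothing later overlaps Marcus either.
Ingrid starts after Noor ends, so nothing later overlaps Noor either.
Lucia starts before Ingrid ends → Ingrid and Lucia overlap.
Felix starts exactly when Ingrid ends (back-to-back, no overlap).
Felix starts before Lucia ends → Lucia and Felix overlap.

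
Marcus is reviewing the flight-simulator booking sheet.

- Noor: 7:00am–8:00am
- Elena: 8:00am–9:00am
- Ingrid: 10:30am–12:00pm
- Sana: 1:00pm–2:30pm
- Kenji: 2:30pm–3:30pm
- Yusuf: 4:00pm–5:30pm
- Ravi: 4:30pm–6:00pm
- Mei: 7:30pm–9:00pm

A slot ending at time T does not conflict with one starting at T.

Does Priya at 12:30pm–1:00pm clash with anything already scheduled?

Noor: ends 8:00am at or before Priya starts 12:30pm → clear.
Elena: ends 9:00am at or before Priya starts 12:30pm → clear.
Ingrid: ends 12:00pm at or before Priya starts 12:30pm → clear.
Sana: starts 1:00pm at or after Priya ends 1:00pm → clear.
Kenji: starts 2:30pm at or after Priya ends 1:00pm → clear.
Yusuf: starts 4:00pm at or after Priya ends 1:00pm → clear.
Ravi: starts 4:30pm at or after Priya ends 1:00pm → clear.
Mei: starts 7:30pm at or after Priya ends 1:00pm → clear.

No — it doesn't clash with anything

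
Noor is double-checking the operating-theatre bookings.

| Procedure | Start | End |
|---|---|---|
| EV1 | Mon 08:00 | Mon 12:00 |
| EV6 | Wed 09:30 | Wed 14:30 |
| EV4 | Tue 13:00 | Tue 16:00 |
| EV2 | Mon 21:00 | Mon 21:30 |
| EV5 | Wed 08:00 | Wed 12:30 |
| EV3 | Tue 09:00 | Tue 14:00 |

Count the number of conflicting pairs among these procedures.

Sorted by start: EV1, EV2, EV3, EV4, EV5, EV6.
EV2 starts after EV1 ends, so EV1 has no further overlaps.
EV3 starts after EV2 ends, so EV2 has no further overlaps.
EV4 starts before EV3 ends → EV3 and EV4 overlap.
EV5 starts after EV3 ends, so EV3 has no further overlaps.
EV5 starts after EV4 ends, so EV4 has no further overlaps.
EV6 starts before EV5 ends → EV5 and EV6 overlap.
Overlapping pairs: EV3 & EV4, EV5 & EV6 — 2 in total.

2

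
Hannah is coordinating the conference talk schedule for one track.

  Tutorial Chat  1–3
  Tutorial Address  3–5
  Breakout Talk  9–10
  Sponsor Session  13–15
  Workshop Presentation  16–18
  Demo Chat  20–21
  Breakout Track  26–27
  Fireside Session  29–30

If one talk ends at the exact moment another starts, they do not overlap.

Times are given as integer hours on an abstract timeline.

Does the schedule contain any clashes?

Two intervals overlap when each starts before the other ends.
Sorted by start: Tutorial Chat, Tutorial Address, Breakout Talk, Sponsor Session, Workshop Presentation, Demo Chat, Breakout Track, Fireside Session.
Tutorial Address starts exactly when Tutorial Chat ends (back-to-back, no overlap), so Tutorial Chat has no further overlaps.
Breakout Talk starts after Tutorial Address ends, so Tutorial Address has no further overlaps.
Sponsor Session starts after Breakout Talk ends, so Breakout Talk has no further overlaps.
Workshop Presentation starts after Sponsor Session ends, so Sponsor Session has no further overlaps.
Demo Chat starts after Workshop Presentation ends, so Workshop Presentation has no further overlaps.
Breakout Track starts after Demo Chat ends, so Demo Chat has no further overlaps.
Fireside Session starts after Breakout Track ends.
Every pair is clear; the schedule has no overlaps.

No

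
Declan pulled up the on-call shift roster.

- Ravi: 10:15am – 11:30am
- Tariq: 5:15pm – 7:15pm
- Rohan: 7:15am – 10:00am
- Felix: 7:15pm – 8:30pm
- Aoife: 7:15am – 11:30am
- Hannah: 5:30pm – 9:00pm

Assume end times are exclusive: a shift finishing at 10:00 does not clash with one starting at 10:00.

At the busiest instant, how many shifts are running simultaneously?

2

Sweep the timeline, counting +1 at each start and −1 at each end (ends before starts at a tie):
7:15am start Aoife → 1
7:15am start Rohan → 2
10:00am end Rohan → 1
10:15am start Ravi → 2
11:30am end Aoife → 1
11:30am end Ravi → 0
5:15pm start Tariq → 1
5:30pm start Hannah → 2
7:15pm end Tariq → 1
7:15pm start Felix → 2
8:30pm end Felix → 1
9:00pm end Hannah → 0
Peak is 2, at 7:15am (Aoife, Rohan).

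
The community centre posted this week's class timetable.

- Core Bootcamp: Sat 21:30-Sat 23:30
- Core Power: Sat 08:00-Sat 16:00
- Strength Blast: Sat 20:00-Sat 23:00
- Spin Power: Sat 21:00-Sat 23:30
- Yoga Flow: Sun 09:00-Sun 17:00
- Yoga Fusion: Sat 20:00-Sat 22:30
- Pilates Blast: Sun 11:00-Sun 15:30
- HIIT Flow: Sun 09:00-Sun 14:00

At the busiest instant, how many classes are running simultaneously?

4

Walk through starts and ends in time order (an end at T is processed before a start at T):
Sat 08:00 start Core Power → 1
Sat 16:00 end Core Power → 0
Sat 20:00 start Strength Blast → 1
Sat 20:00 start Yoga Fusion → 2
Sat 21:00 start Spin Power → 3
Sat 21:30 start Core Bootcamp → 4
Sat 22:30 end Yoga Fusion → 3
Sat 23:00 end Strength Blast → 2
Sat 23:30 end Core Bootcamp → 1
Sat 23:30 end Spin Power → 0
Sun 09:00 start HIIT Flow → 1
Sun 09:00 start Yoga Flow → 2
Sun 11:00 start Pilates Blast → 3
Sun 14:00 end HIIT Flow → 2
Sun 15:30 end Pilates Blast → 1
Sun 17:00 end Yoga Flow → 0
Peak is 4, at Sat 21:30 (Core Bootcamp, Spin Power, Strength Blast, Yoga Fusion).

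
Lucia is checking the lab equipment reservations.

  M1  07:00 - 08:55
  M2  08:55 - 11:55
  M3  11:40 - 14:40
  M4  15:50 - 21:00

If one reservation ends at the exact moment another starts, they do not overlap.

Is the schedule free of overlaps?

Two intervals overlap when each starts before the other ends.
Sorted by start: M1, M2, M3, M4.
M2 starts exactly when M1 ends (back-to-back, no overlap), so nothing later overlaps M1 either.
M3 starts before M2 ends → M2 and M3 overlap.
That's a conflict, so the schedule is not conflict-free.

No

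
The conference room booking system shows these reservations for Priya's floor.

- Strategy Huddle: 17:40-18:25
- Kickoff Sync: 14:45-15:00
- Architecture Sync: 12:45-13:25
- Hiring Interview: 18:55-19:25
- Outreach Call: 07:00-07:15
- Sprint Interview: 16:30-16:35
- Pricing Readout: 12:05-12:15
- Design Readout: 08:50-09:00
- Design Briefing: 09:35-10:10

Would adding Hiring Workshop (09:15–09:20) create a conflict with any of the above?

No — it doesn't clash with anything

Outreach Call: ends 07:15 at or before Hiring Workshop starts 09:15 → clear.
Design Readout: ends 09:00 at or before Hiring Workshop starts 09:15 → clear.
Design Briefing: starts 09:35 at or after Hiring Workshop ends 09:20 → clear.
Pricing Readout: starts 12:05 at or after Hiring Workshop ends 09:20 → clear.
Architecture Sync: starts 12:45 at or after Hiring Workshop ends 09:20 → clear.
Kickoff Sync: starts 14:45 at or after Hiring Workshop ends 09:20 → clear.
Sprint Interview: starts 16:30 at or after Hiring Workshop ends 09:20 → clear.
Strategy Huddle: starts 17:40 at or after Hiring Workshop ends 09:20 → clear.
Hiring Interview: starts 18:55 at or after Hiring Workshop ends 09:20 → clear.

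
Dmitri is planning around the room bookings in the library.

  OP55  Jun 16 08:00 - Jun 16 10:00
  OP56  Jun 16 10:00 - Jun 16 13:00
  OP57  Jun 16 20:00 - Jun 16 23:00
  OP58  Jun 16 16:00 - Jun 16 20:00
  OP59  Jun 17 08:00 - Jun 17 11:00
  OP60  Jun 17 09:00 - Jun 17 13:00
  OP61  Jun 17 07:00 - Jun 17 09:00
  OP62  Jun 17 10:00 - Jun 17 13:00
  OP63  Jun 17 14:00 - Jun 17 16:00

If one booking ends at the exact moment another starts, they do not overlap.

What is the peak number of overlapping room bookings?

Walk through starts and ends in time order (an end at T is processed before a start at T):
Jun 16 08:00 start OP55 → 1
Jun 16 10:00 end OP55 → 0
Jun 16 10:00 start OP56 → 1
Jun 16 13:00 end OP56 → 0
Jun 16 16:00 start OP58 → 1
Jun 16 20:00 end OP58 → 0
Jun 16 20:00 start OP57 → 1
Jun 16 23:00 end OP57 → 0
Jun 17 07:00 start OP61 → 1
Jun 17 08:00 start OP59 → 2
Jun 17 09:00 end OP61 → 1
Jun 17 09:00 start OP60 → 2
Jun 17 10:00 start OP62 → 3
Jun 17 11:00 end OP59 → 2
Jun 17 13:00 end OP60 → 1
Jun 17 13:00 end OP62 → 0
Jun 17 14:00 start OP63 → 1
Jun 17 16:00 end OP63 → 0
Peak is 3, at Jun 17 10:00 (OP59, OP60, OP62).

3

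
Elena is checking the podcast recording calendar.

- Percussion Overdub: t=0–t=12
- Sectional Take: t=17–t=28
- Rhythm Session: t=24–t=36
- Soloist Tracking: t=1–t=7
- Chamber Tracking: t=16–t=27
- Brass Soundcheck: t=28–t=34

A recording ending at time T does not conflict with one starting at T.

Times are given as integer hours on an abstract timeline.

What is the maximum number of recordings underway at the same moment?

3

Sort all start/end points and keep a running count:
t=0 start Percussion Overdub → 1
t=1 start Soloist Tracking → 2
t=7 end Soloist Tracking → 1
t=12 end Percussion Overdub → 0
t=16 start Chamber Tracking → 1
t=17 start Sectional Take → 2
t=24 start Rhythm Session → 3
t=27 end Chamber Tracking → 2
t=28 end Sectional Take → 1
t=28 start Brass Soundcheck → 2
t=34 end Brass Soundcheck → 1
t=36 end Rhythm Session → 0
Peak is 3, at t=24 (Chamber Tracking, Rhythm Session, Sectional Take).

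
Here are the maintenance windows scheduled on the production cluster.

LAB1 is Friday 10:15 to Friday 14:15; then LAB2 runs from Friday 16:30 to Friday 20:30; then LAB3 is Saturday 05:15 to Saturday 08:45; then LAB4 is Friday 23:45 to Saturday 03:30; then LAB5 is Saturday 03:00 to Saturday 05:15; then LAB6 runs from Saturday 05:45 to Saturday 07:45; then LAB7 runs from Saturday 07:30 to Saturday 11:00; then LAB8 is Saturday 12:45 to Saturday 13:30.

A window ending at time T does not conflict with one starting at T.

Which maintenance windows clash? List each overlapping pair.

LAB3 & LAB6, LAB3 & LAB7, LAB4 & LAB5, LAB6 & LAB7

Two intervals overlap when each starts before the other ends.
Sorted by start: LAB1, LAB2, LAB4, LAB5, LAB3, LAB6, LAB7, LAB8.
LAB2 starts after LAB1 ends; LAB1 is clear from here.
LAB4 starts after LAB2 ends; LAB2 is clear from here.
LAB5 starts before LAB4 ends → LAB4 and LAB5 overlap.
LAB3 starts after LAB4 ends; LAB4 is clear from here.
LAB3 starts exactly when LAB5 ends (back-to-back, no overlap); LAB5 is clear from here.
LAB6 starts before LAB3 ends → LAB3 and LAB6 overlap.
LAB7 starts before LAB3 ends → LAB3 and LAB7 overlap.
LAB8 starts after LAB3 ends.
LAB7 starts before LAB6 ends → LAB6 and LAB7 overlap.
LAB8 starts after LAB6 ends.
LAB8 starts after LAB7 ends.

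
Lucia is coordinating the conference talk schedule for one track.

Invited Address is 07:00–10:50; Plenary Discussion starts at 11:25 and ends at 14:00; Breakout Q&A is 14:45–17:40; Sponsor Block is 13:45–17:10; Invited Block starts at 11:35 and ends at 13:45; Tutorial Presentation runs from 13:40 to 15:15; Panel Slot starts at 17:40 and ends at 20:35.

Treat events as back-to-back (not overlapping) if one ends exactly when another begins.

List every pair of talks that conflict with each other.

Sorted by start: Invited Address, Plenary Discussion, Invited Block, Tutorial Presentation, Sponsor Block, Breakout Q&A, Panel Slot.
Plenary Discussion starts after Invited Address ends; Invited Address is clear from here.
Invited Block starts before Plenary Discussion ends → Plenary Discussion and Invited Block overlap.
Tutorial Presentation starts before Plenary Discussion ends → Plenary Discussion and Tutorial Presentation overlap.
Sponsor Block starts before Plenary Discussion ends → Plenary Discussion and Sponsor Block overlap.
Breakout Q&A starts after Plenary Discussion ends; Plenary Discussion is clear from here.
Tutorial Presentation starts before Invited Block ends → Invited Block and Tutorial Presentation overlap.
Sponsor Block starts exactly when Invited Block ends (back-to-back, no overlap); Invited Block is clear from here.
Sponsor Block starts before Tutorial Presentation ends → Tutorial Presentation and Sponsor Block overlap.
Breakout Q&A starts before Tutorial Presentation ends → Tutorial Presentation and Breakout Q&A overlap.
Panel Slot starts after Tutorial Presentation ends.
Breakout Q&A starts before Sponsor Block ends → Sponsor Block and Breakout Q&A overlap.
Panel Slot starts after Sponsor Block ends.
Panel Slot starts exactly when Breakout Q&A ends (back-to-back, no overlap).

Breakout Q&A & Sponsor Block, Breakout Q&A & Tutorial Presentation, Invited Block & Plenary Discussion, Invited Block & Tutorial Presentation, Plenary Discussion & Sponsor Block, Plenary Discussion & Tutorial Presentation, Sponsor Block & Tutorial Presentation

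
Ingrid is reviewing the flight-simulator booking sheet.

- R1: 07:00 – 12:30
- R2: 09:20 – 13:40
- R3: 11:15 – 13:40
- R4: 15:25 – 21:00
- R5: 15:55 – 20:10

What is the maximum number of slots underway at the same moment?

Sweep the timeline, counting +1 at each start and −1 at each end (ends before starts at a tie):
07:00 start R1 → 1
09:20 start R2 → 2
11:15 start R3 → 3
12:30 end R1 → 2
13:40 end R2 → 1
13:40 end R3 → 0
15:25 start R4 → 1
15:55 start R5 → 2
20:10 end R5 → 1
21:00 end R4 → 0
Peak is 3, at 11:15 (R1, R2, R3).

3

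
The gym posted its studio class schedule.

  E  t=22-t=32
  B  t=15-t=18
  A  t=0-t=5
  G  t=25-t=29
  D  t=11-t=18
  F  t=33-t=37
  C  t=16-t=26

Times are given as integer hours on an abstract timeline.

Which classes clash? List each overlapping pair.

B & C, B & D, C & D, C & E, C & G, E & G

Sorted by start: A, D, B, C, E, G, F.
D starts after A ends — done with A.
B starts before D ends → D and B overlap.
C starts before D ends → D and C overlap.
E starts after D ends — done with D.
C starts before B ends → B and C overlap.
E starts after B ends — done with B.
E starts before C ends → C and E overlap.
G starts before C ends → C and G overlap.
F starts after C ends.
G starts before E ends → E and G overlap.
F starts after E ends.
F starts after G ends.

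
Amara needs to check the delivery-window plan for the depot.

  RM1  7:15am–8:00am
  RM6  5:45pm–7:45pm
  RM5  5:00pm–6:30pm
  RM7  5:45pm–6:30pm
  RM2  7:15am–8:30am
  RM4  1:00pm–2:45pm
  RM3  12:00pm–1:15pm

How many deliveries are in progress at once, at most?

3

Sort all start/end points and keep a running count:
7:15am start RM1 → 1
7:15am start RM2 → 2
8:00am end RM1 → 1
8:30am end RM2 → 0
12:00pm start RM3 → 1
1:00pm start RM4 → 2
1:15pm end RM3 → 1
2:45pm end RM4 → 0
5:00pm start RM5 → 1
5:45pm start RM6 → 2
5:45pm start RM7 → 3
6:30pm end RM5 → 2
6:30pm end RM7 → 1
7:45pm end RM6 → 0
Peak is 3, at 5:45pm (RM5, RM6, RM7).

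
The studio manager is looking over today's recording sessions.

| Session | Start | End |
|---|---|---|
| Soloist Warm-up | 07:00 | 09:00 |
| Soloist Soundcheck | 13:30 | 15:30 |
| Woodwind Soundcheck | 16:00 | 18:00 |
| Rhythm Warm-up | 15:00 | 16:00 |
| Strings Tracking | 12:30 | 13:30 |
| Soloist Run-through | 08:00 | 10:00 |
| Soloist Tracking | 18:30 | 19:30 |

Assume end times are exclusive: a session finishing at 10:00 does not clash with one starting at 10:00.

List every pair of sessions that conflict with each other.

Sorted by start: Soloist Warm-up, Soloist Run-through, Strings Tracking, Soloist Soundcheck, Rhythm Warm-up, Woodwind Soundcheck, Soloist Tracking.
Soloist Run-through starts before Soloist Warm-up ends → Soloist Warm-up and Soloist Run-through overlap.
Strings Tracking starts after Soloist Warm-up ends; Soloist Warm-up is clear from here.
Strings Tracking starts after Soloist Run-through ends; Soloist Run-through is clear from here.
Soloist Soundcheck starts exactly when Strings Tracking ends (back-to-back, no overlap); Strings Tracking is clear from here.
Rhythm Warm-up starts before Soloist Soundcheck ends → Soloist Soundcheck and Rhythm Warm-up overlap.
Woodwind Soundcheck starts after Soloist Soundcheck ends; Soloist Soundcheck is clear from here.
Woodwind Soundcheck starts exactly when Rhythm Warm-up ends (back-to-back, no overlap); Rhythm Warm-up is clear from here.
Soloist Tracking starts after Woodwind Soundcheck ends.

Rhythm Warm-up & Soloist Soundcheck, Soloist Run-through & Soloist Warm-up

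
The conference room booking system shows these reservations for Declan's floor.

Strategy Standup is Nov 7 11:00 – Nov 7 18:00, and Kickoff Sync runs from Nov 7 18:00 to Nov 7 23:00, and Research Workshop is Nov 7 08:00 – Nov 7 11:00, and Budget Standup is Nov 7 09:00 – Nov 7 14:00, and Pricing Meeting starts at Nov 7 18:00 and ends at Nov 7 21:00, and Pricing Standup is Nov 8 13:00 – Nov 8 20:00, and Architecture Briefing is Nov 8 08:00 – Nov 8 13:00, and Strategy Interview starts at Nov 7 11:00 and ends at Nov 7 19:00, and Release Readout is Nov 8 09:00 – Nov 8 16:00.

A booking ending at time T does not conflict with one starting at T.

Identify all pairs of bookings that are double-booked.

Check each pair: they overlap iff neither finishes before the other starts.
Sorted by start: Research Workshop, Budget Standup, Strategy Interview, Strategy Standup, Kickoff Sync, Pricing Meeting, Architecture Briefing, Release Readout, Pricing Standup.
Budget Standup starts before Research Workshop ends → Research Workshop and Budget Standup overlap.
Strategy Interview starts exactly when Research Workshop ends (back-to-back, no overlap); Research Workshop is clear from here.
Strategy Interview starts before Budget Standup ends → Budget Standup and Strategy Interview overlap.
Strategy Standup starts before Budget Standup ends → Budget Standup and Strategy Standup overlap.
Kickoff Sync starts after Budget Standup ends; Budget Standup is clear from here.
Strategy Standup starts before Strategy Interview ends → Strategy Interview and Strategy Standup overlap.
Kickoff Sync starts before Strategy Interview ends → Strategy Interview and Kickoff Sync overlap.
Pricing Meeting starts before Strategy Interview ends → Strategy Interview and Pricing Meeting overlap.
Architecture Briefing starts after Strategy Interview ends; Strategy Interview is clear from here.
Kickoff Sync starts exactly when Strategy Standup ends (back-to-back, no overlap); Strategy Standup is clear from here.
Pricing Meeting starts before Kickoff Sync ends → Kickoff Sync and Pricing Meeting overlap.
Architecture Briefing starts after Kickoff Sync ends; Kickoff Sync is clear from here.
Architecture Briefing starts after Pricing Meeting ends; Pricing Meeting is clear from here.
Release Readout starts before Architecture Briefing ends → Architecture Briefing and Release Readout overlap.
Pricing Standup starts exactly when Architecture Briefing ends (back-to-back, no overlap).
Pricing Standup starts before Release Readout ends → Release Readout and Pricing Standup overlap.

Architecture Briefing & Release Readout, Budget Standup & Research Workshop, Budget Standup & Strategy Interview, Budget Standup & Strategy Standup, Kickoff Sync & Pricing Meeting, Kickoff Sync & Strategy Interview, Pricing Meeting & Strategy Interview, Pricing Standup & Release Readout, Strategy Interview & Strategy Standup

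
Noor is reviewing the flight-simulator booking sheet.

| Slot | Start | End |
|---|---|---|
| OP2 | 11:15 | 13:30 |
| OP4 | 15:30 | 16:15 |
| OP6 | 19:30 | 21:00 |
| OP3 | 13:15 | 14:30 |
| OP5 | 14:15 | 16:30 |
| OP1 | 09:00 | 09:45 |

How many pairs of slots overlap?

Sorted by start: OP1, OP2, OP3, OP5, OP4, OP6.
OP2 starts after OP1 ends — done with OP1.
OP3 starts before OP2 ends → OP2 and OP3 overlap.
OP5 starts after OP2 ends — done with OP2.
OP5 starts before OP3 ends → OP3 and OP5 overlap.
OP4 starts after OP3 ends — done with OP3.
OP4 starts before OP5 ends → OP5 and OP4 overlap.
OP6 starts after OP5 ends.
OP6 starts after OP4 ends.
Overlapping pairs: OP2 & OP3, OP3 & OP5, OP4 & OP5 — 3 in total.

3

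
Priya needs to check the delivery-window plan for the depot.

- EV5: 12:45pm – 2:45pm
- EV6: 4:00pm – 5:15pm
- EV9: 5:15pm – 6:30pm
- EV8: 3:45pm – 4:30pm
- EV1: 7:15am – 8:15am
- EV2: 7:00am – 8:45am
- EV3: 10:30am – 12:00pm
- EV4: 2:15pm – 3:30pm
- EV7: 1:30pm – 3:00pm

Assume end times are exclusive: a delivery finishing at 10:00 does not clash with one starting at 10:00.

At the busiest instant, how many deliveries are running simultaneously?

3

Walk through starts and ends in time order (an end at T is processed before a start at T):
7:00am start EV2 → 1
7:15am start EV1 → 2
8:15am end EV1 → 1
8:45am end EV2 → 0
10:30am start EV3 → 1
12:00pm end EV3 → 0
12:45pm start EV5 → 1
1:30pm start EV7 → 2
2:15pm start EV4 → 3
2:45pm end EV5 → 2
3:00pm end EV7 → 1
3:30pm end EV4 → 0
3:45pm start EV8 → 1
4:00pm start EV6 → 2
4:30pm end EV8 → 1
5:15pm end EV6 → 0
5:15pm start EV9 → 1
6:30pm end EV9 → 0
Peak is 3, at 2:15pm (EV4, EV5, EV7).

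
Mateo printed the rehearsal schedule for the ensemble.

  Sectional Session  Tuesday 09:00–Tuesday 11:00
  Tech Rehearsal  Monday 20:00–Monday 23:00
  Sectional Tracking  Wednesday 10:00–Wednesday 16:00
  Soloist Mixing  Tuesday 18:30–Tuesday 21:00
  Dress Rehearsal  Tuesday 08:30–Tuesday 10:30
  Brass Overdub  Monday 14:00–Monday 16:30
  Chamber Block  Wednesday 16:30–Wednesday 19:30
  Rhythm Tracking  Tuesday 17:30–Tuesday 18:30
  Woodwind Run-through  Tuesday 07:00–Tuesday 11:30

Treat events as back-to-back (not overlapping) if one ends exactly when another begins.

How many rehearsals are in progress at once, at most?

Sort all start/end points and keep a running count:
Monday 14:00 start Brass Overdub → 1
Monday 16:30 end Brass Overdub → 0
Monday 20:00 start Tech Rehearsal → 1
Monday 23:00 end Tech Rehearsal → 0
Tuesday 07:00 start Woodwind Run-through → 1
Tuesday 08:30 start Dress Rehearsal → 2
Tuesday 09:00 start Sectional Session → 3
Tuesday 10:30 end Dress Rehearsal → 2
Tuesday 11:00 end Sectional Session → 1
Tuesday 11:30 end Woodwind Run-through → 0
Tuesday 17:30 start Rhythm Tracking → 1
Tuesday 18:30 end Rhythm Tracking → 0
Tuesday 18:30 start Soloist Mixing → 1
Tuesday 21:00 end Soloist Mixing → 0
Wednesday 10:00 start Sectional Tracking → 1
Wednesday 16:00 end Sectional Tracking → 0
Wednesday 16:30 start Chamber Block → 1
Wednesday 19:30 end Chamber Block → 0
Peak is 3, at Tuesday 09:00 (Dress Rehearsal, Sectional Session, Woodwind Run-through).

3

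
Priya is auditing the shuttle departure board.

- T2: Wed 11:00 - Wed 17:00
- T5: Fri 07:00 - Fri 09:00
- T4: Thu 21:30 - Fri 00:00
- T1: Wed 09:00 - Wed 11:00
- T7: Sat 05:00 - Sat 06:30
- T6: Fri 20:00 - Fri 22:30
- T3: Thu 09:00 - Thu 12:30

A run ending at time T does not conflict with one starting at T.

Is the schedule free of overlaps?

Yes

Sorted by start: T1, T2, T3, T4, T5, T6, T7.
T2 starts exactly when T1 ends (back-to-back, no overlap) — done with T1.
T3 starts after T2 ends — done with T2.
T4 starts after T3 ends — done with T3.
T5 starts after T4 ends — done with T4.
T6 starts after T5 ends — done with T5.
T7 starts after T6 ends.
Every pair is clear; the schedule has no overlaps.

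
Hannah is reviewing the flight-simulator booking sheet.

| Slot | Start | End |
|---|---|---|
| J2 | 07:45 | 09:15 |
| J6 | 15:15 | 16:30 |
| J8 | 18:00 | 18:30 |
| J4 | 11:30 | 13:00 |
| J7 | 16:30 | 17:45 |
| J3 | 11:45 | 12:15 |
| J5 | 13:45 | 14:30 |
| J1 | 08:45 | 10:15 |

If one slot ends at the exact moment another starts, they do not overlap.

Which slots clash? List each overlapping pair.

J1 & J2, J3 & J4

Sorted by start: J2, J1, J4, J3, J5, J6, J7, J8.
J1 starts before J2 ends → J2 and J1 overlap.
J4 starts after J2 ends — done with J2.
J4 starts after J1 ends — done with J1.
J3 starts before J4 ends → J4 and J3 overlap.
J5 starts after J4 ends — done with J4.
J5 starts after J3 ends — done with J3.
J6 starts after J5 ends — done with J5.
J7 starts exactly when J6 ends (back-to-back, no overlap) — done with J6.
J8 starts after J7 ends.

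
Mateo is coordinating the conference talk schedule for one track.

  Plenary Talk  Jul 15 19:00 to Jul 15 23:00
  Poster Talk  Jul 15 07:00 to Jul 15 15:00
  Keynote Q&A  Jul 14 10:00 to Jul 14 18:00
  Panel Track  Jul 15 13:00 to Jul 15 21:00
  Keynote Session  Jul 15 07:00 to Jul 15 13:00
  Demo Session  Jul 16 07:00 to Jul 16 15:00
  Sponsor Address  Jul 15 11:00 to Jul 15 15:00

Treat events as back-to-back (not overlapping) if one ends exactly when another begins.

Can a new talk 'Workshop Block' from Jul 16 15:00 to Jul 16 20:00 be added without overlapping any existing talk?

Keynote Q&A: ends Jul 14 18:00 at or before Workshop Block starts Jul 16 15:00 → clear.
Poster Talk: ends Jul 15 15:00 at or before Workshop Block starts Jul 16 15:00 → clear.
Keynote Session: ends Jul 15 13:00 at or before Workshop Block starts Jul 16 15:00 → clear.
Sponsor Address: ends Jul 15 15:00 at or before Workshop Block starts Jul 16 15:00 → clear.
Panel Track: ends Jul 15 21:00 at or before Workshop Block starts Jul 16 15:00 → clear.
Plenary Talk: ends Jul 15 23:00 at or before Workshop Block starts Jul 16 15:00 → clear.
Demo Session: ends Jul 16 15:00 at or before Workshop Block starts Jul 16 15:00 → clear.

Yes — the slot is free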